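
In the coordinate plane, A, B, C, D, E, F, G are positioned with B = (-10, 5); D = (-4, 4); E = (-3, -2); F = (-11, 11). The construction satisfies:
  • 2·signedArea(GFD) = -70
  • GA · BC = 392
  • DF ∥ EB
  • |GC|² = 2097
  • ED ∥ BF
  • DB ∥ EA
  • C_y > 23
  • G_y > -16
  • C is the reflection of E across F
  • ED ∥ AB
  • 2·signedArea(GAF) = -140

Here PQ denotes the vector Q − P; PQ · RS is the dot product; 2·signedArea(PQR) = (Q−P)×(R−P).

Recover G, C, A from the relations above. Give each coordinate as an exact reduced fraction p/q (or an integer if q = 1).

A = (-9, -1)
C = (-19, 24)
G = (5, -15)

1. C_x = -19  [C is the reflection of E across F]
2. C_y = 24  [C is the reflection of E across F]
   → C = (-19, 24)
3. A_x = -9  [ED ∥ AB ∩ DB ∥ EA]
4. A_y = -1  [ED ∥ AB ∩ DB ∥ EA]
   → A = (-9, -1)
5. G_x = 5  [2·signedArea(GAF) = -140 ∩ 2·signedArea(GFD) = -70]
6. G_y = -15  [2·signedArea(GAF) = -140 ∩ 2·signedArea(GFD) = -70]
   → G = (5, -15)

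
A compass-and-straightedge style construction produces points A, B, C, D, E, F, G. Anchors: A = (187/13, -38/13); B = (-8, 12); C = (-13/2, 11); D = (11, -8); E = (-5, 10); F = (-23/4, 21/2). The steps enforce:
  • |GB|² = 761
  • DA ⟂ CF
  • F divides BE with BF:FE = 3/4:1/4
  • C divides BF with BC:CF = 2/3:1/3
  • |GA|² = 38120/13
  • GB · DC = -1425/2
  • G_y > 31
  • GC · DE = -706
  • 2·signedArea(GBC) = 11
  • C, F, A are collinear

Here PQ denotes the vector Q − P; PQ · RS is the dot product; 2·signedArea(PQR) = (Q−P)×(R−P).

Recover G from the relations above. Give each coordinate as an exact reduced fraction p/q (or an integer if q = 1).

G = (-27, 32)

1. G_x = -27  [GB · DC = -1425/2 ∩ GC · DE = -706]
2. G_y = 32  [GB · DC = -1425/2 ∩ GC · DE = -706]
   → G = (-27, 32)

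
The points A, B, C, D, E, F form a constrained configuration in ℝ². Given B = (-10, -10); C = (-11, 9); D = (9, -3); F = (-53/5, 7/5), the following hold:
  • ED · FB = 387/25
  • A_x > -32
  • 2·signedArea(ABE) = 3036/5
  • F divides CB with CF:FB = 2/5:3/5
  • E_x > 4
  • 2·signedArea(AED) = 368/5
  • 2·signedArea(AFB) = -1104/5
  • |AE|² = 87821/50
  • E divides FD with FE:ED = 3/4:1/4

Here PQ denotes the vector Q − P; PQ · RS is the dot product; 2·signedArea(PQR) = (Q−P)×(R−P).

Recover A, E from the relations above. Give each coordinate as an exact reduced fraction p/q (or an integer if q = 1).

1. E_x = 41/10  [E divides FD with FE:ED = 3/4:1/4]
2. E_y = -19/10  [E divides FD with FE:ED = 3/4:1/4]
   → E = (41/10, -19/10)
3. A_x = -31  [2·signedArea(AFB) = -1104/5 ∩ 2·signedArea(AED) = 368/5]
4. A_y = 21  [2·signedArea(AFB) = -1104/5 ∩ 2·signedArea(AED) = 368/5]
   → A = (-31, 21)

A = (-31, 21)
E = (41/10, -19/10)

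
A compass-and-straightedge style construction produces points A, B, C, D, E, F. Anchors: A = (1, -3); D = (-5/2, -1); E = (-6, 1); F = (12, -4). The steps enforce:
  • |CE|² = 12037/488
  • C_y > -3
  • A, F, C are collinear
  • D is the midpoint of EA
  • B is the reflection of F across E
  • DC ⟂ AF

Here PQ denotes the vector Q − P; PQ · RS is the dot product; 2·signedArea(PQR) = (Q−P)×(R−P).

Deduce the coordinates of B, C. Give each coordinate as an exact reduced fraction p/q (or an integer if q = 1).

B = (-24, 6)
C = (-647/244, -651/244)

1. B_x = -24  [B is the reflection of F across E]
2. B_y = 6  [B is the reflection of F across E]
   → B = (-24, 6)
3. C_x = -647/244  [A, F, C are collinear ∩ DC ⟂ AF]
4. C_y = -651/244  [A, F, C are collinear ∩ DC ⟂ AF]
   → C = (-647/244, -651/244)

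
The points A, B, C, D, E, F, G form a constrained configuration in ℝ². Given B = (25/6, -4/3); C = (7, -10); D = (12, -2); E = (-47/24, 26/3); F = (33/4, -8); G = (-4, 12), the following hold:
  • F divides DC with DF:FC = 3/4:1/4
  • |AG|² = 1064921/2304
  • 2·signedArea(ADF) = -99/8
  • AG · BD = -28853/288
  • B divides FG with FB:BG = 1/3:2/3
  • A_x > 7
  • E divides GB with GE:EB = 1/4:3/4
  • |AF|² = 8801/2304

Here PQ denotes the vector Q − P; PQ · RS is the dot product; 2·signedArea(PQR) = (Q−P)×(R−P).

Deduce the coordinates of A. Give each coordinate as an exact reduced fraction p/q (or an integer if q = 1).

A = (347/48, -19/3)

1. A_x = 347/48  [2·signedArea(ADF) = -99/8 ∩ AG · BD = -28853/288]
2. A_y = -19/3  [2·signedArea(ADF) = -99/8 ∩ AG · BD = -28853/288]
   → A = (347/48, -19/3)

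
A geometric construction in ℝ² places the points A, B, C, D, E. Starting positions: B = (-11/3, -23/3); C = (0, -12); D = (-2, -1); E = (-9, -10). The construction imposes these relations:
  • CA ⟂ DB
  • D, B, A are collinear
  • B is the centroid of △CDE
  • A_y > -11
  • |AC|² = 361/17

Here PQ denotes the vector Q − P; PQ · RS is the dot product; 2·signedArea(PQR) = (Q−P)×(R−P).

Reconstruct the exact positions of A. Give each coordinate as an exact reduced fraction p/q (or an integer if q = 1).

1. A_x = -76/17  [D, B, A are collinear ∩ CA ⟂ DB]
2. A_y = -185/17  [D, B, A are collinear ∩ CA ⟂ DB]
   → A = (-76/17, -185/17)

A = (-76/17, -185/17)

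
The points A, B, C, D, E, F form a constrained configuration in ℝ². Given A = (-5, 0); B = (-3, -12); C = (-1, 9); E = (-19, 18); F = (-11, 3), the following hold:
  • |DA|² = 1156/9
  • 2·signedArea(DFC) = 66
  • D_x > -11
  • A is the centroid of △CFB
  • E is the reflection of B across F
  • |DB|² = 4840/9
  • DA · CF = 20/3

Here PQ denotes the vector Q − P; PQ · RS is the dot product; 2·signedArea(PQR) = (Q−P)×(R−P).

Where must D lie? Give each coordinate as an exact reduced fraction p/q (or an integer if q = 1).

D = (-31/3, 10)

1. D_x = -31/3  [2·signedArea(DFC) = 66 ∩ DA · CF = 20/3]
2. D_y = 10  [2·signedArea(DFC) = 66 ∩ DA · CF = 20/3]
   → D = (-31/3, 10)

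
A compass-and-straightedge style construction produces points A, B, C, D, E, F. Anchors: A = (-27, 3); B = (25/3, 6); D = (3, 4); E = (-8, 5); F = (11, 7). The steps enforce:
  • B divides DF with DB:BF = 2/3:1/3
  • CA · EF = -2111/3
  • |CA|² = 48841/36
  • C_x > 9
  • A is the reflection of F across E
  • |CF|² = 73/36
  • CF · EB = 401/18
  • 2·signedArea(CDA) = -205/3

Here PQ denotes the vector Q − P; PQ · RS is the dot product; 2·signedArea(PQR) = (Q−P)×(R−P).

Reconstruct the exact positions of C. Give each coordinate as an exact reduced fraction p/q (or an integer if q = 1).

C = (29/3, 13/2)

1. C_x = 29/3  [CF · EB = 401/18 ∩ 2·signedArea(CDA) = -205/3]
2. C_y = 13/2  [CF · EB = 401/18 ∩ 2·signedArea(CDA) = -205/3]
   → C = (29/3, 13/2)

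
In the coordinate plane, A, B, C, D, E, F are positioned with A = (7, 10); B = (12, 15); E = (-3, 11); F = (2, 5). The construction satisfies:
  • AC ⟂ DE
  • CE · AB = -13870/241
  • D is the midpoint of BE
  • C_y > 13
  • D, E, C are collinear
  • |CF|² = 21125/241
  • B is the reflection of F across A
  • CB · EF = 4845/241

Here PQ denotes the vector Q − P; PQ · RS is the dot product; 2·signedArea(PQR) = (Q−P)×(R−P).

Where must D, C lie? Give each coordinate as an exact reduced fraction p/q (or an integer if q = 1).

1. D_x = 9/2  [D is the midpoint of BE]
2. D_y = 13  [D is the midpoint of BE]
   → D = (9/2, 13)
3. C_x = 1467/241  [D, E, C are collinear ∩ AC ⟂ DE]
4. C_y = 3235/241  [D, E, C are collinear ∩ AC ⟂ DE]
   → C = (1467/241, 3235/241)

C = (1467/241, 3235/241)
D = (9/2, 13)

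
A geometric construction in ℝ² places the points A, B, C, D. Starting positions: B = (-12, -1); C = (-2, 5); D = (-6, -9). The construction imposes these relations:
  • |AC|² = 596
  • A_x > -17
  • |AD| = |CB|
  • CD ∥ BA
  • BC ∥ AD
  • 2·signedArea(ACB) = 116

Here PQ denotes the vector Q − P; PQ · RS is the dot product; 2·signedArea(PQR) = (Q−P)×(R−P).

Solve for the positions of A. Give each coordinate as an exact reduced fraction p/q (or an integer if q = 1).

A = (-16, -15)

1. A_x = -16  [BC ∥ AD ∩ CD ∥ BA]
2. A_y = -15  [BC ∥ AD ∩ CD ∥ BA]
   → A = (-16, -15)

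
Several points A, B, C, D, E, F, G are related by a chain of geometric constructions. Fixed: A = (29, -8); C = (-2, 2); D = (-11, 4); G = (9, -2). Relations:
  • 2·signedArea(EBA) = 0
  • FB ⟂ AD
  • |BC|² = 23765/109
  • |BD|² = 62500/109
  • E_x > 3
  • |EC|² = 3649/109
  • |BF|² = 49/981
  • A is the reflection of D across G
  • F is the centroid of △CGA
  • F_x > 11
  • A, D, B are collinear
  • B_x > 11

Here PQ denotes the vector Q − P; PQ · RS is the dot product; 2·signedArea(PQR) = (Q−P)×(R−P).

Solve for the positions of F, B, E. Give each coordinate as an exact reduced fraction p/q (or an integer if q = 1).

B = (1301/109, -314/109)
E = (361/109, -32/109)
F = (12, -8/3)

1. F_x = 12  [F is the centroid of △CGA]
2. F_y = -8/3  [F is the centroid of △CGA]
   → F = (12, -8/3)
3. B_x = 1301/109  [A, D, B are collinear ∩ FB ⟂ AD]
4. B_y = -314/109  [A, D, B are collinear ∩ FB ⟂ AD]
   → B = (1301/109, -314/109)
5. E_x = 361/109  [line 558/109·x + 1860/109·y + -1302/109 = 0 ∩ |EC|² = 3649/109]
6. E_y = -32/109  [line 558/109·x + 1860/109·y + -1302/109 = 0 ∩ |EC|² = 3649/109]
   → E = (361/109, -32/109)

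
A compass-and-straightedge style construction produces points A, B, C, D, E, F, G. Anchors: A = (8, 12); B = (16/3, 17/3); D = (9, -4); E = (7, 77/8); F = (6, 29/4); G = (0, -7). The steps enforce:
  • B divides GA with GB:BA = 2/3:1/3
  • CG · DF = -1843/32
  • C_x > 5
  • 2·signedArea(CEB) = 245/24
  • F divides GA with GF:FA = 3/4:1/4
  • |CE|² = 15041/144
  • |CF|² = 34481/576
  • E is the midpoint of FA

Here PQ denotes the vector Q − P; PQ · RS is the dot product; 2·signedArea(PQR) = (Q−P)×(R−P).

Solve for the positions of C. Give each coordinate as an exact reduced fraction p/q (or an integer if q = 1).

C = (16/3, -11/24)

1. C_x = 16/3  [CG · DF = -1843/32 ∩ 2·signedArea(CEB) = 245/24]
2. C_y = -11/24  [CG · DF = -1843/32 ∩ 2·signedArea(CEB) = 245/24]
   → C = (16/3, -11/24)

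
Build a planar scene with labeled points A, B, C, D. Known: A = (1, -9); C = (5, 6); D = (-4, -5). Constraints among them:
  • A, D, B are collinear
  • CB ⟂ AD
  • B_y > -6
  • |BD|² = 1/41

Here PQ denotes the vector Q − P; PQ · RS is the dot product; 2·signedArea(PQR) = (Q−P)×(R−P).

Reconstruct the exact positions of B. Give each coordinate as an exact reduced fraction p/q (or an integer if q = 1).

1. B_x = -159/41  [A, D, B are collinear ∩ CB ⟂ AD]
2. B_y = -209/41  [A, D, B are collinear ∩ CB ⟂ AD]
   → B = (-159/41, -209/41)

B = (-159/41, -209/41)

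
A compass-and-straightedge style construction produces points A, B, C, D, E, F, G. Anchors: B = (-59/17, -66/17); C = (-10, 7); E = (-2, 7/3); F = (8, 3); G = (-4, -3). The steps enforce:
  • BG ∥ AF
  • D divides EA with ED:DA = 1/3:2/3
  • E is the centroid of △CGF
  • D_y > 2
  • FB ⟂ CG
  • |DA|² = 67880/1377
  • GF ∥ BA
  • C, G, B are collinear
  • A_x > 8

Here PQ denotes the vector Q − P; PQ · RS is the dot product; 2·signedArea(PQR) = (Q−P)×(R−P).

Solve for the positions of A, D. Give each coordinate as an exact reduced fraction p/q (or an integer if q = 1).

A = (145/17, 36/17)
D = (77/51, 346/153)

1. A_x = 145/17  [BG ∥ AF ∩ GF ∥ BA]
2. A_y = 36/17  [BG ∥ AF ∩ GF ∥ BA]
   → A = (145/17, 36/17)
3. D_x = 77/51  [D divides EA with ED:DA = 1/3:2/3]
4. D_y = 346/153  [D divides EA with ED:DA = 1/3:2/3]
   → D = (77/51, 346/153)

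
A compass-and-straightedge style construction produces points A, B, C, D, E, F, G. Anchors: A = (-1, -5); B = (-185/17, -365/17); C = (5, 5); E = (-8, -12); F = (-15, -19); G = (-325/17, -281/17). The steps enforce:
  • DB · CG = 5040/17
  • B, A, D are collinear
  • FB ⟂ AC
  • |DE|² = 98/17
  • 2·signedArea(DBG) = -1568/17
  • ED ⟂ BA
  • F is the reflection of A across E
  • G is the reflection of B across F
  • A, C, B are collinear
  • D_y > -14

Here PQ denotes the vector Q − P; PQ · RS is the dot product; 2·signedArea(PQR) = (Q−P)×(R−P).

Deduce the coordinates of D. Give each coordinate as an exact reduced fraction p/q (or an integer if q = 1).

1. D_x = -101/17  [B, A, D are collinear ∩ ED ⟂ BA]
2. D_y = -225/17  [B, A, D are collinear ∩ ED ⟂ BA]
   → D = (-101/17, -225/17)

D = (-101/17, -225/17)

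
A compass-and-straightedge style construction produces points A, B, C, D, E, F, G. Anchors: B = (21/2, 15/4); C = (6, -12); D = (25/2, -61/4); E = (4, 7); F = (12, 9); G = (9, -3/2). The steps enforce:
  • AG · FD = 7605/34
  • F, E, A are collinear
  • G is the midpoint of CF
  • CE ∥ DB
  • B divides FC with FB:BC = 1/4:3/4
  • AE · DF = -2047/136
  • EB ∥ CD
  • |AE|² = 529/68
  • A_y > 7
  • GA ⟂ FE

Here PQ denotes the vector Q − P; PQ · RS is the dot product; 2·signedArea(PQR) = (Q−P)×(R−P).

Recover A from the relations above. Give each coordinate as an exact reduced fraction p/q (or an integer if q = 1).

A = (114/17, 261/34)

1. A_x = 114/17  [F, E, A are collinear ∩ GA ⟂ FE]
2. A_y = 261/34  [F, E, A are collinear ∩ GA ⟂ FE]
   → A = (114/17, 261/34)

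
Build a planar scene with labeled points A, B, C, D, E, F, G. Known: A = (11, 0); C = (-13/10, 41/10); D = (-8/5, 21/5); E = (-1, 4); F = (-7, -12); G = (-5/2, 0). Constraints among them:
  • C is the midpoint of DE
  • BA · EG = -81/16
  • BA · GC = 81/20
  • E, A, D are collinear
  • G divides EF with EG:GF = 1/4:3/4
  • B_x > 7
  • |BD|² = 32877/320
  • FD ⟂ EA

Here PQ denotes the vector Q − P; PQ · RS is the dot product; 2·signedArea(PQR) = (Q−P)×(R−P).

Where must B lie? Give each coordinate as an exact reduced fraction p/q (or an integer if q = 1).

B = (61/8, 0)

1. B_x = 61/8  [BA · GC = 81/20 ∩ BA · EG = -81/16]
2. B_y = 0  [BA · GC = 81/20 ∩ BA · EG = -81/16]
   → B = (61/8, 0)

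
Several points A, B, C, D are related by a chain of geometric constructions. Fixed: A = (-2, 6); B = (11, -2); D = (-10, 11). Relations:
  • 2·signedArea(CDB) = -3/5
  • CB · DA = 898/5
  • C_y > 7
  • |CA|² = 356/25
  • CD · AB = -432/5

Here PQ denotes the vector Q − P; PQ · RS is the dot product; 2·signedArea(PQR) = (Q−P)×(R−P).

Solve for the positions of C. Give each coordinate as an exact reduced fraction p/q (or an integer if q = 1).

1. C_x = -26/5  [CB · DA = 898/5 ∩ CD · AB = -432/5]
2. C_y = 8  [CB · DA = 898/5 ∩ CD · AB = -432/5]
   → C = (-26/5, 8)

C = (-26/5, 8)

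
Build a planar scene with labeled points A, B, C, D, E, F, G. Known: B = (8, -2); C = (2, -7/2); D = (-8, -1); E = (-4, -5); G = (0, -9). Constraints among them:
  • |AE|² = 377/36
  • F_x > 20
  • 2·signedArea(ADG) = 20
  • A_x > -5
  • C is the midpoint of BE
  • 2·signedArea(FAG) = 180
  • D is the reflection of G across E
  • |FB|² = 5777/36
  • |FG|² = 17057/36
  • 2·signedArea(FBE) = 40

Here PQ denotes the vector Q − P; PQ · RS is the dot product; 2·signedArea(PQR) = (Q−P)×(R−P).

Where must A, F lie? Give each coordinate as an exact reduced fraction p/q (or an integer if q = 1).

1. F_x = 62/3  [line 3·x + -12·y + -88 = 0 ∩ |FG|² = 17057/36]
2. F_y = -13/6  [line 3·x + -12·y + -88 = 0 ∩ |FG|² = 17057/36]
   → F = (62/3, -13/6)
3. A_x = -14/3  [2·signedArea(ADG) = 20 ∩ 2·signedArea(FAG) = 180]
4. A_y = -11/6  [2·signedArea(ADG) = 20 ∩ 2·signedArea(FAG) = 180]
   → A = (-14/3, -11/6)

A = (-14/3, -11/6)
F = (62/3, -13/6)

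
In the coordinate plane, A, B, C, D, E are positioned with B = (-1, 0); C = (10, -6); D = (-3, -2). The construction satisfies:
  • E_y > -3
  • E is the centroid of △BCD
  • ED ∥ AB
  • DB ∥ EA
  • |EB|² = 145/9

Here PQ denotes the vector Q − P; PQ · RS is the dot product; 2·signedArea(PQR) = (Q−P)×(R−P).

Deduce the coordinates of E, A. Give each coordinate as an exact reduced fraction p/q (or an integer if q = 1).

A = (4, -2/3)
E = (2, -8/3)

1. E_x = 2  [E is the centroid of △BCD]
2. E_y = -8/3  [E is the centroid of △BCD]
   → E = (2, -8/3)
3. A_x = 4  [ED ∥ AB ∩ DB ∥ EA]
4. A_y = -2/3  [ED ∥ AB ∩ DB ∥ EA]
   → A = (4, -2/3)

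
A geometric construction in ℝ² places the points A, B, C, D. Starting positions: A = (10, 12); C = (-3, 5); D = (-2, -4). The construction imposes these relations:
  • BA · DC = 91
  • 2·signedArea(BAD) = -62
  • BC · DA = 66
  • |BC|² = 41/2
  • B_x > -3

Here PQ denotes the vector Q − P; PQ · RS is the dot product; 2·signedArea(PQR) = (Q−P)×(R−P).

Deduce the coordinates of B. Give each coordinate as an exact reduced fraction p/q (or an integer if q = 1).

B = (-5/2, 1/2)

1. B_x = -5/2  [BA · DC = 91 ∩ BC · DA = 66]
2. B_y = 1/2  [BA · DC = 91 ∩ BC · DA = 66]
   → B = (-5/2, 1/2)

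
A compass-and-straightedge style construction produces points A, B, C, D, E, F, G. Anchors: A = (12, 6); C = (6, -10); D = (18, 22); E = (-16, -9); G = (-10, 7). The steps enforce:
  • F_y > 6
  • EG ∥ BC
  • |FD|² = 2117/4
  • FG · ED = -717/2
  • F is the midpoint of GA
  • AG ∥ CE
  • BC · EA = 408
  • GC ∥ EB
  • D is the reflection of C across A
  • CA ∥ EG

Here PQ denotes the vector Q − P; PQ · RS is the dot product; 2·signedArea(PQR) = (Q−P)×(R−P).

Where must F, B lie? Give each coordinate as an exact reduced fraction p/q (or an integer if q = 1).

B = (0, -26)
F = (1, 13/2)

1. F_x = 1  [F is the midpoint of GA]
2. F_y = 13/2  [F is the midpoint of GA]
   → F = (1, 13/2)
3. B_x = 0  [EG ∥ BC ∩ GC ∥ EB]
4. B_y = -26  [EG ∥ BC ∩ GC ∥ EB]
   → B = (0, -26)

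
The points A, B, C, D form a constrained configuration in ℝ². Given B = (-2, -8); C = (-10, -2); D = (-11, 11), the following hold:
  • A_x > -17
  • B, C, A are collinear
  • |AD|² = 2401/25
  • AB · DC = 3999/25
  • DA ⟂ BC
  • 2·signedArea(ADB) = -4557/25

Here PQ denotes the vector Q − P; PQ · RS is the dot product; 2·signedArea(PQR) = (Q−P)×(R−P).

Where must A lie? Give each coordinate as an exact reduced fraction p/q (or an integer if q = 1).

1. A_x = -422/25  [B, C, A are collinear ∩ DA ⟂ BC]
2. A_y = 79/25  [B, C, A are collinear ∩ DA ⟂ BC]
   → A = (-422/25, 79/25)

A = (-422/25, 79/25)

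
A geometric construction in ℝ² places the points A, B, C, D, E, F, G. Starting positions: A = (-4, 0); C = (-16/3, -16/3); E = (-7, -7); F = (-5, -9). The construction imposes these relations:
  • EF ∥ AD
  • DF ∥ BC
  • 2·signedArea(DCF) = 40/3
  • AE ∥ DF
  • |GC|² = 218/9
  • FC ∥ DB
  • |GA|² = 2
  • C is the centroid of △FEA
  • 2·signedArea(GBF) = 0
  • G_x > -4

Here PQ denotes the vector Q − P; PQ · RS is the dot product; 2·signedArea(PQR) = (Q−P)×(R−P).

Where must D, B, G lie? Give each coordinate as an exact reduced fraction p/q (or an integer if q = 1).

B = (-7/3, 5/3)
D = (-2, -2)
G = (-3, -1)

1. D_x = -2  [AE ∥ DF ∩ EF ∥ AD]
2. D_y = -2  [AE ∥ DF ∩ EF ∥ AD]
   → D = (-2, -2)
3. B_x = -7/3  [DF ∥ BC ∩ FC ∥ DB]
4. B_y = 5/3  [DF ∥ BC ∩ FC ∥ DB]
   → B = (-7/3, 5/3)
5. G_x = -3  [line 32/3·x + -8/3·y + 88/3 = 0 ∩ |GC|² = 218/9]
6. G_y = -1  [line 32/3·x + -8/3·y + 88/3 = 0 ∩ |GC|² = 218/9]
   → G = (-3, -1)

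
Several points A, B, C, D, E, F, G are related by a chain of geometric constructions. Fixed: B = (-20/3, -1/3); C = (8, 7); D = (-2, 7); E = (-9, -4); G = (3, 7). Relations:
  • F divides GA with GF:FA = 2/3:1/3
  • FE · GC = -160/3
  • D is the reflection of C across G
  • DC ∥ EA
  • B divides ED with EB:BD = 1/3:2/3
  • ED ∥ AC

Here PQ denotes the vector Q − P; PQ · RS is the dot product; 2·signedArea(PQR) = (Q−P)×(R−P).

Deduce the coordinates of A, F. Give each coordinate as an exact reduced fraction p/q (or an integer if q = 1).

1. A_x = 1  [ED ∥ AC ∩ DC ∥ EA]
2. A_y = -4  [ED ∥ AC ∩ DC ∥ EA]
   → A = (1, -4)
3. F_x = 5/3  [F divides GA with GF:FA = 2/3:1/3]
4. F_y = -1/3  [F divides GA with GF:FA = 2/3:1/3]
   → F = (5/3, -1/3)

A = (1, -4)
F = (5/3, -1/3)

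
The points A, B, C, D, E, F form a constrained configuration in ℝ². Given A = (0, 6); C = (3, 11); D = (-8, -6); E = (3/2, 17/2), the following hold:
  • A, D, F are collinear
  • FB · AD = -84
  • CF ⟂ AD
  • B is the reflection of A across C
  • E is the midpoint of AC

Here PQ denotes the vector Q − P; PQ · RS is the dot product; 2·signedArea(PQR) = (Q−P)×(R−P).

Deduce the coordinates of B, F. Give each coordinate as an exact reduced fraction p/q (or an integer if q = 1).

B = (6, 16)
F = (42/13, 141/13)

1. B_x = 6  [B is the reflection of A across C]
2. B_y = 16  [B is the reflection of A across C]
   → B = (6, 16)
3. F_x = 42/13  [A, D, F are collinear ∩ CF ⟂ AD]
4. F_y = 141/13  [A, D, F are collinear ∩ CF ⟂ AD]
   → F = (42/13, 141/13)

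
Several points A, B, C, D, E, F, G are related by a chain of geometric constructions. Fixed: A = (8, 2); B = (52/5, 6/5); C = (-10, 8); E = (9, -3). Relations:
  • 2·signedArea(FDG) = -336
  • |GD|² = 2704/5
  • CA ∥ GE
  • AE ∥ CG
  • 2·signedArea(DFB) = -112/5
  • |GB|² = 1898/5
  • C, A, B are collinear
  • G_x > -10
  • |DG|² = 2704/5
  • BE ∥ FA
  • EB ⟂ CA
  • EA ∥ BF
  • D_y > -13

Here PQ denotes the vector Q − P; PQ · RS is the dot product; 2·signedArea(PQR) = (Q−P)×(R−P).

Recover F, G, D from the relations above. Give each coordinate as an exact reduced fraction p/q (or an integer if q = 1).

1. F_x = 47/5  [BE ∥ FA ∩ EA ∥ BF]
2. F_y = 31/5  [BE ∥ FA ∩ EA ∥ BF]
   → F = (47/5, 31/5)
3. G_x = -9  [CA ∥ GE ∩ AE ∥ CG]
4. G_y = 3  [CA ∥ GE ∩ AE ∥ CG]
   → G = (-9, 3)
5. D_x = 43/5  [2·signedArea(DFB) = -112/5 ∩ 2·signedArea(FDG) = -336]
6. D_y = -61/5  [2·signedArea(DFB) = -112/5 ∩ 2·signedArea(FDG) = -336]
   → D = (43/5, -61/5)

D = (43/5, -61/5)
F = (47/5, 31/5)
G = (-9, 3)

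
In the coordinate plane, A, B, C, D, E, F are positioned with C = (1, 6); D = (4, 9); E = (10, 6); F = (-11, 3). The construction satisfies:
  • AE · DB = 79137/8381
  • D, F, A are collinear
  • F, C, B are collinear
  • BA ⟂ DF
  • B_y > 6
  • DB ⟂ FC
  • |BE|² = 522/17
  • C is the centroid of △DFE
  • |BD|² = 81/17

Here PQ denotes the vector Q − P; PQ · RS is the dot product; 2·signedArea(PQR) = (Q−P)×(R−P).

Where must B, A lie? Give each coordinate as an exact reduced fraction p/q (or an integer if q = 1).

A = (1837/493, 4383/493)
B = (77/17, 117/17)

1. B_x = 77/17  [F, C, B are collinear ∩ DB ⟂ FC]
2. B_y = 117/17  [F, C, B are collinear ∩ DB ⟂ FC]
   → B = (77/17, 117/17)
3. A_x = 1837/493  [D, F, A are collinear ∩ BA ⟂ DF]
4. A_y = 4383/493  [D, F, A are collinear ∩ BA ⟂ DF]
   → A = (1837/493, 4383/493)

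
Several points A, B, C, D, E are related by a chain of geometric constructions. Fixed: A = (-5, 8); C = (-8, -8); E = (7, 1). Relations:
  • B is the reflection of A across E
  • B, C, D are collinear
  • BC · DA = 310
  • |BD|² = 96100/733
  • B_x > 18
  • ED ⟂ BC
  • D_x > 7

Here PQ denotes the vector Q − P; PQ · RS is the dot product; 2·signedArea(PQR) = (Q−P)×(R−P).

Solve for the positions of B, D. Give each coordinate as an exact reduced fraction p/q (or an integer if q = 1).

B = (19, -6)
D = (5557/733, -5018/733)

1. B_x = 19  [B is the reflection of A across E]
2. B_y = -6  [B is the reflection of A across E]
   → B = (19, -6)
3. D_x = 5557/733  [B, C, D are collinear ∩ ED ⟂ BC]
4. D_y = -5018/733  [B, C, D are collinear ∩ ED ⟂ BC]
   → D = (5557/733, -5018/733)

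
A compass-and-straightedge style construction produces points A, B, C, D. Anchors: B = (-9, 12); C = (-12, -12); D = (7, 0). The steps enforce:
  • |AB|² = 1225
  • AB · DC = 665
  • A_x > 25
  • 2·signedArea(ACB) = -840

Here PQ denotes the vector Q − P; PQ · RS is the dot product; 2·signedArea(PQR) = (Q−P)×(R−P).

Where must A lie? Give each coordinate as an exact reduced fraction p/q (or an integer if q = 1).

1. A_x = 26  [AB · DC = 665 ∩ 2·signedArea(ACB) = -840]
2. A_y = 12  [AB · DC = 665 ∩ 2·signedArea(ACB) = -840]
   → A = (26, 12)

A = (26, 12)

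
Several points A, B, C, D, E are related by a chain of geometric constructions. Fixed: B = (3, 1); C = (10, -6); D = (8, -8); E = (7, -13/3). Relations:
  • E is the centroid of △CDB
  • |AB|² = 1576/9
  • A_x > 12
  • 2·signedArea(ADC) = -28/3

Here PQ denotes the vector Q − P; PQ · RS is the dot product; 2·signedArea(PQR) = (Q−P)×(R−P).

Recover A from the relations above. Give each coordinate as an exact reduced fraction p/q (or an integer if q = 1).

A = (13, -23/3)

1. A_x = 13  [line -2·x + 2·y + 124/3 = 0 ∩ |AB|² = 1576/9]
2. A_y = -23/3  [line -2·x + 2·y + 124/3 = 0 ∩ |AB|² = 1576/9]
   → A = (13, -23/3)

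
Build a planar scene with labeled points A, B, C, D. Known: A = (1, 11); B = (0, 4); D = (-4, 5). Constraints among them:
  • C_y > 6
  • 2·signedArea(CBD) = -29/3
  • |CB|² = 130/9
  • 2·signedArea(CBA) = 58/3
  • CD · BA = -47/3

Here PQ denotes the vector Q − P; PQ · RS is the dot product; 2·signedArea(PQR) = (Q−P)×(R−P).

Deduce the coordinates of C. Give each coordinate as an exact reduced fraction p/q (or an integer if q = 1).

1. C_x = -7/3  [CD · BA = -47/3 ∩ 2·signedArea(CBD) = -29/3]
2. C_y = 7  [CD · BA = -47/3 ∩ 2·signedArea(CBD) = -29/3]
   → C = (-7/3, 7)

C = (-7/3, 7)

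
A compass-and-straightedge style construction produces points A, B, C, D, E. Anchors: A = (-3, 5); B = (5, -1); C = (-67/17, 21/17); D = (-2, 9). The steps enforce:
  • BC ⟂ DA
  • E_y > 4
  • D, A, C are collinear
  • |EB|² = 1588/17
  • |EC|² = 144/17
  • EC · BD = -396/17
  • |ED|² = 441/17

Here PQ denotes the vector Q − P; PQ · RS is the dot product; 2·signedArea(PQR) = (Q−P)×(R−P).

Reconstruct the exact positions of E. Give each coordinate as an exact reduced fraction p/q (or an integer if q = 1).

1. E_x = -55/17  [line 7·x + -10·y + 1075/17 = 0 ∩ |EC|² = 144/17]
2. E_y = 69/17  [line 7·x + -10·y + 1075/17 = 0 ∩ |EC|² = 144/17]
   → E = (-55/17, 69/17)

E = (-55/17, 69/17)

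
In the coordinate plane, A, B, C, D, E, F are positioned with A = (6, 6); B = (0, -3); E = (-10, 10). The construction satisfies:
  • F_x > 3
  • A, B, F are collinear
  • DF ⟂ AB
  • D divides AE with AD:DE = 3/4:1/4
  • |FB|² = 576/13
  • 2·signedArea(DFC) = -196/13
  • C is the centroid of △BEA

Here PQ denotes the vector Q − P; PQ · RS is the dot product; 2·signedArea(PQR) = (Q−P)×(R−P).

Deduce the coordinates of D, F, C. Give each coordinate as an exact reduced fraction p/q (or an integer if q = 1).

C = (-4/3, 13/3)
D = (-6, 9)
F = (48/13, 33/13)

1. D_x = -6  [D divides AE with AD:DE = 3/4:1/4]
2. D_y = 9  [D divides AE with AD:DE = 3/4:1/4]
   → D = (-6, 9)
3. F_x = 48/13  [A, B, F are collinear ∩ DF ⟂ AB]
4. F_y = 33/13  [A, B, F are collinear ∩ DF ⟂ AB]
   → F = (48/13, 33/13)
5. C_x = -4/3  [C is the centroid of △BEA]
6. C_y = 13/3  [C is the centroid of △BEA]
   → C = (-4/3, 13/3)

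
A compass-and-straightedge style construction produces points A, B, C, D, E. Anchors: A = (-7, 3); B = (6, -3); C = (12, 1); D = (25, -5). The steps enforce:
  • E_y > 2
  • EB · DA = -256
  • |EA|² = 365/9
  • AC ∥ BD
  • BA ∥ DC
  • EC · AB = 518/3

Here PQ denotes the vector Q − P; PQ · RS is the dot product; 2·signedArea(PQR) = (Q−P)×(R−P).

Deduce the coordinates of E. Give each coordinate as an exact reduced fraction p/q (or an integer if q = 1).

E = (-2/3, 7/3)

1. E_x = -2/3  [EC · AB = 518/3 ∩ EB · DA = -256]
2. E_y = 7/3  [EC · AB = 518/3 ∩ EB · DA = -256]
   → E = (-2/3, 7/3)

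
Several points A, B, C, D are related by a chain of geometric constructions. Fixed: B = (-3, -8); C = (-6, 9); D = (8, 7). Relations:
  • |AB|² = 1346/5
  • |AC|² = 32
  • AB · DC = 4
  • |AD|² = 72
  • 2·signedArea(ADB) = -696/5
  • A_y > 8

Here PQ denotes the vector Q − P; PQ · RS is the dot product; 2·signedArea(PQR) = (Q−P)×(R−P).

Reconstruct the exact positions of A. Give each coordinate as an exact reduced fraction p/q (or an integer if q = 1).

1. A_x = -2/5  [2·signedArea(ADB) = -696/5 ∩ AB · DC = 4]
2. A_y = 41/5  [2·signedArea(ADB) = -696/5 ∩ AB · DC = 4]
   → A = (-2/5, 41/5)

A = (-2/5, 41/5)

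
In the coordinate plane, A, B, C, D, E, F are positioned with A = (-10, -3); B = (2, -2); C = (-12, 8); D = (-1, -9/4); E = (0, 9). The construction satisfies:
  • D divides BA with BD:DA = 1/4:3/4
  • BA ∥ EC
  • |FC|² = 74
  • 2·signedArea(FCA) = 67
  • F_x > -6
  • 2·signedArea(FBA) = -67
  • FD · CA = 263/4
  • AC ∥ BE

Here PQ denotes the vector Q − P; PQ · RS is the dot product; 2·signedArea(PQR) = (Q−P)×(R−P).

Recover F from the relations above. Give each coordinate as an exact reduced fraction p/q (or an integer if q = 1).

1. F_x = -5  [2·signedArea(FBA) = -67 ∩ FD · CA = 263/4]
2. F_y = 3  [2·signedArea(FBA) = -67 ∩ FD · CA = 263/4]
   → F = (-5, 3)

F = (-5, 3)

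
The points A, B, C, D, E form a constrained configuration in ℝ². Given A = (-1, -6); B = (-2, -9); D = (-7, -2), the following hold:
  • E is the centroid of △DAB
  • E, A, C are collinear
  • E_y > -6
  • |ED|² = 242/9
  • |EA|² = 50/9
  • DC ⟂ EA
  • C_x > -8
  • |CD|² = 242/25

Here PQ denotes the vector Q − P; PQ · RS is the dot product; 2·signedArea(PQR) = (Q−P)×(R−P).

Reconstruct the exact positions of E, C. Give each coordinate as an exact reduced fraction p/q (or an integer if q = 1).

1. E_x = -10/3  [E is the centroid of △DAB]
2. E_y = -17/3  [E is the centroid of △DAB]
   → E = (-10/3, -17/3)
3. C_x = -186/25  [E, A, C are collinear ∩ DC ⟂ EA]
4. C_y = -127/25  [E, A, C are collinear ∩ DC ⟂ EA]
   → C = (-186/25, -127/25)

C = (-186/25, -127/25)
E = (-10/3, -17/3)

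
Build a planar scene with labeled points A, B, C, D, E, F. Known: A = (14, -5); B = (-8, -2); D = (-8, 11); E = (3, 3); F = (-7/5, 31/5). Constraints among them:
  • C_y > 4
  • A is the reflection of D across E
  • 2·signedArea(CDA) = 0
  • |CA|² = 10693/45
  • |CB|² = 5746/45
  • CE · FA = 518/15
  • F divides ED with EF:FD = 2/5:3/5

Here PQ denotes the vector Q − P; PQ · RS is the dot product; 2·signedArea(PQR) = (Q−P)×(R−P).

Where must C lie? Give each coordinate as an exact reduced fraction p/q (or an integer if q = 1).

1. C_x = 23/15  [2·signedArea(CDA) = 0 ∩ CE · FA = 518/15]
2. C_y = 61/15  [2·signedArea(CDA) = 0 ∩ CE · FA = 518/15]
   → C = (23/15, 61/15)

C = (23/15, 61/15)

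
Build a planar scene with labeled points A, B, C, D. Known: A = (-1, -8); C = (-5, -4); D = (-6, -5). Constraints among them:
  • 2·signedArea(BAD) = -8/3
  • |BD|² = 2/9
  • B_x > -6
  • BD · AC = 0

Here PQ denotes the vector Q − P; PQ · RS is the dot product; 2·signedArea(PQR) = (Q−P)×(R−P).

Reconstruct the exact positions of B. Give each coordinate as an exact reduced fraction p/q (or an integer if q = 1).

1. B_x = -17/3  [BD · AC = 0 ∩ 2·signedArea(BAD) = -8/3]
2. B_y = -14/3  [BD · AC = 0 ∩ 2·signedArea(BAD) = -8/3]
   → B = (-17/3, -14/3)

B = (-17/3, -14/3)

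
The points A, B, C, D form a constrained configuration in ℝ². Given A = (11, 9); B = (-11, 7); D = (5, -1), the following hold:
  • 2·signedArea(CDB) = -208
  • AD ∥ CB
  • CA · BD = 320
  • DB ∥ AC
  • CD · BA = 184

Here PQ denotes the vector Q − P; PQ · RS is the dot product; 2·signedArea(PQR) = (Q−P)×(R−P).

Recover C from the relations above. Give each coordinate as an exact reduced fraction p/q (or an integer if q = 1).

1. C_x = -5  [AD ∥ CB ∩ DB ∥ AC]
2. C_y = 17  [AD ∥ CB ∩ DB ∥ AC]
   → C = (-5, 17)

C = (-5, 17)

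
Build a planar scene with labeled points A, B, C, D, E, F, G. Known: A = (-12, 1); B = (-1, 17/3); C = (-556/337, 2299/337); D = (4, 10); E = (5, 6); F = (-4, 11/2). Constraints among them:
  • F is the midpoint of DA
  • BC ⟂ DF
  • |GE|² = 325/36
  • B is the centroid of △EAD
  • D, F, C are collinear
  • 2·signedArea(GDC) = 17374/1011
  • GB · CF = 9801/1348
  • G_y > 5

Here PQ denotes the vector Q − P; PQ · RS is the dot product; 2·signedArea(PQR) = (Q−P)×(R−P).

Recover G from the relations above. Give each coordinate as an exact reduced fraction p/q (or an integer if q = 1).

G = (2, 35/6)

1. G_x = 2  [GB · CF = 9801/1348 ∩ 2·signedArea(GDC) = 17374/1011]
2. G_y = 35/6  [GB · CF = 9801/1348 ∩ 2·signedArea(GDC) = 17374/1011]
   → G = (2, 35/6)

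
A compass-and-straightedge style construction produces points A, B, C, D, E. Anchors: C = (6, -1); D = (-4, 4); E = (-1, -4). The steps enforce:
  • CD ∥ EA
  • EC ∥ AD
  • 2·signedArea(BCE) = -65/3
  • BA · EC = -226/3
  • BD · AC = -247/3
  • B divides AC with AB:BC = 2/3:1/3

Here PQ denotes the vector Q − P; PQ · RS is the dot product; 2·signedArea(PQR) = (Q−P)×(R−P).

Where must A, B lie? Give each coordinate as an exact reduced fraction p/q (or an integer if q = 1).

A = (-11, 1)
B = (1/3, -1/3)

1. A_x = -11  [EC ∥ AD ∩ CD ∥ EA]
2. A_y = 1  [EC ∥ AD ∩ CD ∥ EA]
   → A = (-11, 1)
3. B_x = 1/3  [B divides AC with AB:BC = 2/3:1/3]
4. B_y = -1/3  [B divides AC with AB:BC = 2/3:1/3]
   → B = (1/3, -1/3)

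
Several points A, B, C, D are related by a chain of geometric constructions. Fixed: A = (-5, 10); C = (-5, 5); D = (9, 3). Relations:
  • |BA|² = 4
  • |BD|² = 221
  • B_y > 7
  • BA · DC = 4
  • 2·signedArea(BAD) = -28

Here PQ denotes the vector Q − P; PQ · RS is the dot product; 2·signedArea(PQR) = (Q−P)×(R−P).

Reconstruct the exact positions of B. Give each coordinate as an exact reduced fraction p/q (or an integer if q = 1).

1. B_x = -5  [BA · DC = 4 ∩ 2·signedArea(BAD) = -28]
2. B_y = 8  [BA · DC = 4 ∩ 2·signedArea(BAD) = -28]
   → B = (-5, 8)

B = (-5, 8)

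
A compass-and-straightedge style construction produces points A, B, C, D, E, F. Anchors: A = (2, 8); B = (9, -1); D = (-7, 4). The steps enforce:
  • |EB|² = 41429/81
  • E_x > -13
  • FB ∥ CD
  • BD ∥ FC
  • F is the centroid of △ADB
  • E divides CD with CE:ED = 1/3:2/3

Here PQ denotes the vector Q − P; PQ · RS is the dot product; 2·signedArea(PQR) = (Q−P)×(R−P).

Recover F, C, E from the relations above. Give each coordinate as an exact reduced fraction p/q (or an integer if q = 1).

1. F_x = 4/3  [F is the centroid of △ADB]
2. F_y = 11/3  [F is the centroid of △ADB]
   → F = (4/3, 11/3)
3. C_x = -44/3  [FB ∥ CD ∩ BD ∥ FC]
4. C_y = 26/3  [FB ∥ CD ∩ BD ∥ FC]
   → C = (-44/3, 26/3)
5. E_x = -109/9  [E divides CD with CE:ED = 1/3:2/3]
6. E_y = 64/9  [E divides CD with CE:ED = 1/3:2/3]
   → E = (-109/9, 64/9)

C = (-44/3, 26/3)
E = (-109/9, 64/9)
F = (4/3, 11/3)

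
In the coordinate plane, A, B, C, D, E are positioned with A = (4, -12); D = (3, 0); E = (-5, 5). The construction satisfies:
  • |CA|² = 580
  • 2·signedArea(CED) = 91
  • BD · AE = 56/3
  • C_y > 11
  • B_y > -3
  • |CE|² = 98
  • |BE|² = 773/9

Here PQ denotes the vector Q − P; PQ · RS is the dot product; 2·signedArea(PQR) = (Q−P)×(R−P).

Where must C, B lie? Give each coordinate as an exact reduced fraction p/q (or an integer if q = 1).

B = (2/3, -7/3)
C = (2, 12)

1. C_x = 2  [line 5·x + 8·y + -106 = 0 ∩ |CA|² = 580]
2. C_y = 12  [line 5·x + 8·y + -106 = 0 ∩ |CA|² = 580]
   → C = (2, 12)
3. B_x = 2/3  [line 9·x + -17·y + -137/3 = 0 ∩ |BE|² = 773/9]
4. B_y = -7/3  [line 9·x + -17·y + -137/3 = 0 ∩ |BE|² = 773/9]
   → B = (2/3, -7/3)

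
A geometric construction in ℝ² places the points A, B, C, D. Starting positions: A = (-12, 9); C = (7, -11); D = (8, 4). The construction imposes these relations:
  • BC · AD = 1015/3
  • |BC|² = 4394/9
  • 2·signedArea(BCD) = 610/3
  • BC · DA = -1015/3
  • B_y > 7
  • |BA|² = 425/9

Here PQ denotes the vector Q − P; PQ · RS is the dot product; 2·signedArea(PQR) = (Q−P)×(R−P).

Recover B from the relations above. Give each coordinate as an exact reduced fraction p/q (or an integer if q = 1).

B = (-16/3, 22/3)

1. B_x = -16/3  [2·signedArea(BCD) = 610/3 ∩ BC · AD = 1015/3]
2. B_y = 22/3  [2·signedArea(BCD) = 610/3 ∩ BC · AD = 1015/3]
   → B = (-16/3, 22/3)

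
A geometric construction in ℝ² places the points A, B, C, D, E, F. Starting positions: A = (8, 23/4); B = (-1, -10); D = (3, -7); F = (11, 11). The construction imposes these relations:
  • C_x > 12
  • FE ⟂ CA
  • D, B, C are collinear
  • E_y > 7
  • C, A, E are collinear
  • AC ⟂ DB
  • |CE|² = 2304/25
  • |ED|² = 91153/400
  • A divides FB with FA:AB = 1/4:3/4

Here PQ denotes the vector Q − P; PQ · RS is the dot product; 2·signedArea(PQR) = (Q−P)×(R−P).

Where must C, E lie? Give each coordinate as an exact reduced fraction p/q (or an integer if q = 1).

1. C_x = 308/25  [D, B, C are collinear ∩ AC ⟂ DB]
2. C_y = -1/100  [D, B, C are collinear ∩ AC ⟂ DB]
   → C = (308/25, -1/100)
3. E_x = 164/25  [C, A, E are collinear ∩ FE ⟂ CA]
4. E_y = 767/100  [C, A, E are collinear ∩ FE ⟂ CA]
   → E = (164/25, 767/100)

C = (308/25, -1/100)
E = (164/25, 767/100)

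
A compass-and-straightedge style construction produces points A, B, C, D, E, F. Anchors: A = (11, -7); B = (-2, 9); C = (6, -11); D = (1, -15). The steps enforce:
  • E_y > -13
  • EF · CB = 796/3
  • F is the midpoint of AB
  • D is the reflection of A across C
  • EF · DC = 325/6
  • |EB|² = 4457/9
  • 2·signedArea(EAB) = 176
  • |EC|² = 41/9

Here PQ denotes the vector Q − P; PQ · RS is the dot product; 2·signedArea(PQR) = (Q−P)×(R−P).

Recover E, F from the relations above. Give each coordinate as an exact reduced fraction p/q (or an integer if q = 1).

E = (13/3, -37/3)
F = (9/2, 1)

1. F_x = 9/2  [F is the midpoint of AB]
2. F_y = 1  [F is the midpoint of AB]
   → F = (9/2, 1)
3. E_x = 13/3  [EF · DC = 325/6 ∩ 2·signedArea(EAB) = 176]
4. E_y = -37/3  [EF · DC = 325/6 ∩ 2·signedArea(EAB) = 176]
   → E = (13/3, -37/3)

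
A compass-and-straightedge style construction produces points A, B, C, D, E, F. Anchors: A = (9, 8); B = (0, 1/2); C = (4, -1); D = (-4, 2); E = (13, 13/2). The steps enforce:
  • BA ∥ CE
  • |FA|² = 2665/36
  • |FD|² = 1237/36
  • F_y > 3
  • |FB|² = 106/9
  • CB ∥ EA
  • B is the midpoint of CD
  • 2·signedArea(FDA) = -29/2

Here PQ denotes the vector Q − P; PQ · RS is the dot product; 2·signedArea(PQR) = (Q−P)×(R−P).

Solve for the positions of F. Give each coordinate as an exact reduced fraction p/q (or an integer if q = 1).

F = (5/3, 7/2)

1. F_x = 5/3  [line -6·x + 13·y + -71/2 = 0 ∩ |FB|² = 106/9]
2. F_y = 7/2  [line -6·x + 13·y + -71/2 = 0 ∩ |FB|² = 106/9]
   → F = (5/3, 7/2)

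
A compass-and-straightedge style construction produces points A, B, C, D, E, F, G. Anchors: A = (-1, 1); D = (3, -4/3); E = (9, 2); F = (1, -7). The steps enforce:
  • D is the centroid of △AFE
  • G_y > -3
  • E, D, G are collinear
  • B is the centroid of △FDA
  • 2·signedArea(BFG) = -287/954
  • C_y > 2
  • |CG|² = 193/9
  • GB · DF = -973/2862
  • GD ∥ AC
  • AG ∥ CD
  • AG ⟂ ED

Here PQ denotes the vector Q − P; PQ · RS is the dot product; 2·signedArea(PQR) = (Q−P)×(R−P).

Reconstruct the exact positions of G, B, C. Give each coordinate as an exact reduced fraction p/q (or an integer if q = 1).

1. G_x = 99/106  [E, D, G are collinear ∩ AG ⟂ ED]
2. G_y = -263/106  [E, D, G are collinear ∩ AG ⟂ ED]
   → G = (99/106, -263/106)
3. B_x = 1  [B is the centroid of △FDA]
4. B_y = -22/9  [B is the centroid of △FDA]
   → B = (1, -22/9)
5. C_x = 113/106  [AG ∥ CD ∩ GD ∥ AC]
6. C_y = 683/318  [AG ∥ CD ∩ GD ∥ AC]
   → C = (113/106, 683/318)

B = (1, -22/9)
C = (113/106, 683/318)
G = (99/106, -263/106)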